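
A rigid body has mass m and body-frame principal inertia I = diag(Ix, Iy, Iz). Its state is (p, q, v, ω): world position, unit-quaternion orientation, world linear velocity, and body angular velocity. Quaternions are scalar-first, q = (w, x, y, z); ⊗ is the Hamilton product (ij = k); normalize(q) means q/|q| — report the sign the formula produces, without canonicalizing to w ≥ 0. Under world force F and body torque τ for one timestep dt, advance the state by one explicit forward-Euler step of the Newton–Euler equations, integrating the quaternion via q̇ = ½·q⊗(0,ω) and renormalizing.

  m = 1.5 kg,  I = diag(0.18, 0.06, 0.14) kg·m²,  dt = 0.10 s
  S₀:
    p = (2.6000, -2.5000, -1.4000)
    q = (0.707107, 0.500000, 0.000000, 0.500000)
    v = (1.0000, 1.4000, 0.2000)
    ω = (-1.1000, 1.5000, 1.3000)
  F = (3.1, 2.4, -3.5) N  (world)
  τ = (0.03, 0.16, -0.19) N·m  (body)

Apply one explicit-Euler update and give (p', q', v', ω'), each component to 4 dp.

p' = (2.7000, -2.3600, -1.3800)
q' = (0.6976, 0.4209, -0.0069, 0.5797)
v' = (1.2067, 1.5600, -0.0333)
ω' = (-1.1700, 1.8620, 1.0229)

p + v·dt = (2.7000, -2.3600, -1.3800)
v' = v + a·dt = (1.2067, 1.5600, -0.0333)
precession coupling ω×(Iω) = (0.1560, -0.0572, 0.1980)
angular accel α = (-0.7000, 3.6200, -2.7714)
ω' = ω + α·dt = (-1.1700, 1.8620, 1.0229)
q⊗(0,ω) = (-0.1000000, -1.5278177, -0.1393395, 1.6692391)
updated quaternion q' = (0.6976, 0.4209, -0.0069, 0.5797)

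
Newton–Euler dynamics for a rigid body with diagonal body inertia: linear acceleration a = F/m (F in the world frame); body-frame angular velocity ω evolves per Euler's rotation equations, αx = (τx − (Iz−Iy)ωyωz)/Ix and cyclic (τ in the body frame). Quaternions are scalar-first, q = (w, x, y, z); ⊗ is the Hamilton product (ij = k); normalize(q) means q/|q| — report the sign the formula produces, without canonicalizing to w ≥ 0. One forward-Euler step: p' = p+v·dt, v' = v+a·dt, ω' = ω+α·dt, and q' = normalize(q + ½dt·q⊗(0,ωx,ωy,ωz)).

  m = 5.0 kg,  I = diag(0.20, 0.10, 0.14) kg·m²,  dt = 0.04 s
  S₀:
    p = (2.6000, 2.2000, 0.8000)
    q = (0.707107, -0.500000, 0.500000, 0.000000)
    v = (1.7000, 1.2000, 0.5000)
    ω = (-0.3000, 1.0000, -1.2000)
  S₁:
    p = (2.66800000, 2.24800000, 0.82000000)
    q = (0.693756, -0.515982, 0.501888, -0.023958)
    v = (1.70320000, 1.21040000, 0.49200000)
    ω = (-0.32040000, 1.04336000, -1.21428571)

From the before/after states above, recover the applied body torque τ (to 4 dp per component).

τ = (-0.1500, 0.1300, -0.0200)

Δω = ω₁−ω₀ = (-0.02040000, 0.04336000, -0.01428571)
τ = I·(Δω/dt) + ω₀×(Iω₀) = (-0.1500, 0.1300, -0.0200)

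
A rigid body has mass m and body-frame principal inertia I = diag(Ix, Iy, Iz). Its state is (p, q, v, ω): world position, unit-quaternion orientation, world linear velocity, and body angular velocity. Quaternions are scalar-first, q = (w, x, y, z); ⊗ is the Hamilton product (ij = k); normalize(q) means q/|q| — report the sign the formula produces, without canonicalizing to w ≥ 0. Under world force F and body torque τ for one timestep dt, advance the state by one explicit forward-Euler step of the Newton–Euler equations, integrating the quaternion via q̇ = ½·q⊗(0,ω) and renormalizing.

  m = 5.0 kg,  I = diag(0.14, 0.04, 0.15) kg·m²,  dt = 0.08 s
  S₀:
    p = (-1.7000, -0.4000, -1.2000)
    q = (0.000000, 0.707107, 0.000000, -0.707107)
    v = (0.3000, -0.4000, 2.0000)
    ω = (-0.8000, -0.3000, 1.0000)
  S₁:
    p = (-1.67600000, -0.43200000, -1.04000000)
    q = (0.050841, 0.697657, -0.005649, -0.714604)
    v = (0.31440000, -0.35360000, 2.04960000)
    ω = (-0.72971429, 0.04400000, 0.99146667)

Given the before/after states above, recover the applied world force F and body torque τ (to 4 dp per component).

rate change Δω = (0.07028571, 0.34400000, -0.00853333)
I·α + gyro = (0.0900, 0.1800, -0.0400)
v₁ − v₀ = (0.01440000, 0.04640000, 0.04960000)
applied force F = (0.9000, 2.9000, 3.1000)

F = (0.9000, 2.9000, 3.1000)
τ = (0.0900, 0.1800, -0.0400)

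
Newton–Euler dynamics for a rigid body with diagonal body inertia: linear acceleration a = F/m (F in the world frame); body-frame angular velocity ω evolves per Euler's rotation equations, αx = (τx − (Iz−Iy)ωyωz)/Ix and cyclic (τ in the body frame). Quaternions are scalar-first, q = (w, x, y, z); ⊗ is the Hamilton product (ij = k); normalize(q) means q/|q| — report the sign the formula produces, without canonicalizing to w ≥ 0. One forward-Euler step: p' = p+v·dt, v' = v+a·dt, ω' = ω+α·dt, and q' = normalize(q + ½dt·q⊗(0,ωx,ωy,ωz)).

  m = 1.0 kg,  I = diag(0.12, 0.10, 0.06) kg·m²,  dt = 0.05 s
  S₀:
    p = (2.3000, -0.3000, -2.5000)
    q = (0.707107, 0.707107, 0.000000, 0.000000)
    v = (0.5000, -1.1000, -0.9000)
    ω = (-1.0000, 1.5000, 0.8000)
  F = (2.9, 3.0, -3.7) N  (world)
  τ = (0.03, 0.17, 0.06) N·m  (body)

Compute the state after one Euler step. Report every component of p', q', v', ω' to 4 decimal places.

α = I⁻¹(τ − ω×Iω) = (0.6500, 2.1800, 0.5000)
ω + α·dt = (-0.9675, 1.6090, 0.8250)
2q̇ = q⊗(0,ω) = (0.7071070, -0.7071070, 0.4949749, 1.6263461)
q' = normalize(q + ½dt·q⊗(0,ω)) = (0.7239, 0.6886, 0.0124, 0.0406)
a = F/m = (2.9000, 3.0000, -3.7000)
p' = p + v·dt = (2.3250, -0.3550, -2.5450)
v' = v + a·dt = (0.6450, -0.9500, -1.0850)

p' = (2.3250, -0.3550, -2.5450)
q' = (0.7239, 0.6886, 0.0124, 0.0406)
v' = (0.6450, -0.9500, -1.0850)
ω' = (-0.9675, 1.6090, 0.8250)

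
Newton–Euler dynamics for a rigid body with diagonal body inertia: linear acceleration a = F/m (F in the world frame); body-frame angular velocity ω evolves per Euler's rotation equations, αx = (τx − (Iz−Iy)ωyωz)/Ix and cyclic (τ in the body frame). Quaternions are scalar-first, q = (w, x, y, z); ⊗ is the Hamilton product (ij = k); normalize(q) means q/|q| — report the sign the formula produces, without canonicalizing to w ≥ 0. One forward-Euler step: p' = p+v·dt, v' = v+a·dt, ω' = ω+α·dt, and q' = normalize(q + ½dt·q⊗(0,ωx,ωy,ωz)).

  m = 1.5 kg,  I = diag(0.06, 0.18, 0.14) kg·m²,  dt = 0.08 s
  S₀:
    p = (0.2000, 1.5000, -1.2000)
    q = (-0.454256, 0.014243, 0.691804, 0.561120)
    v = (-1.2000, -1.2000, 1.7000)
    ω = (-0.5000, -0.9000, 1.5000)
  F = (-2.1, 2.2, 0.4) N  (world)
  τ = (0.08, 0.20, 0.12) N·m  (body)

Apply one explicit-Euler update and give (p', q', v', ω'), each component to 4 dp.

p + v·dt = (0.1040, 1.4040, -1.0640)
v + (F/m)dt = (-1.3120, -1.0827, 1.7213)
ω×(Iω) gyroscopic = (0.0540, 0.0600, 0.0540)
α = I⁻¹(τ − ω×Iω) = (0.4333, 0.7778, 0.4714)
ω' = ω + α·dt = (-0.4653, -0.8378, 1.5377)
Hamilton product q⊗(0,ω) = (-0.2119349, 1.7698420, 0.1069059, -0.3483007)
q + ½dt·q⊗(0,ω), renormalized = (-0.4615, 0.0848, 0.6942, 0.5457)

p' = (0.1040, 1.4040, -1.0640)
q' = (-0.4615, 0.0848, 0.6942, 0.5457)
v' = (-1.3120, -1.0827, 1.7213)
ω' = (-0.4653, -0.8378, 1.5377)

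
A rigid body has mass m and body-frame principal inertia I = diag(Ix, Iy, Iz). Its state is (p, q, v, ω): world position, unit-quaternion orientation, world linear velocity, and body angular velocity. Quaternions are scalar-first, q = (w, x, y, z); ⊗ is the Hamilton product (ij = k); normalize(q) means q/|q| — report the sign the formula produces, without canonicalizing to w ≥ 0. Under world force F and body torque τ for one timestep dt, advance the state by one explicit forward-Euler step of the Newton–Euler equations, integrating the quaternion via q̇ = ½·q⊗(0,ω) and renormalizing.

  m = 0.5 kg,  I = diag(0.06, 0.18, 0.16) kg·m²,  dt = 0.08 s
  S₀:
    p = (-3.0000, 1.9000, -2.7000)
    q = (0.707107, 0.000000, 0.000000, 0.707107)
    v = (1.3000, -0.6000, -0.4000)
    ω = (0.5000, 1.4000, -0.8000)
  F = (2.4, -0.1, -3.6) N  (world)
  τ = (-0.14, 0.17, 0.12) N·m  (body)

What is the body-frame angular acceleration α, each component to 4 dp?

precession coupling ω×(Iω) = (0.0224, 0.0400, 0.0840)
angular accel α = (-2.7067, 0.7222, 0.2250)

α = (-2.7067, 0.7222, 0.2250)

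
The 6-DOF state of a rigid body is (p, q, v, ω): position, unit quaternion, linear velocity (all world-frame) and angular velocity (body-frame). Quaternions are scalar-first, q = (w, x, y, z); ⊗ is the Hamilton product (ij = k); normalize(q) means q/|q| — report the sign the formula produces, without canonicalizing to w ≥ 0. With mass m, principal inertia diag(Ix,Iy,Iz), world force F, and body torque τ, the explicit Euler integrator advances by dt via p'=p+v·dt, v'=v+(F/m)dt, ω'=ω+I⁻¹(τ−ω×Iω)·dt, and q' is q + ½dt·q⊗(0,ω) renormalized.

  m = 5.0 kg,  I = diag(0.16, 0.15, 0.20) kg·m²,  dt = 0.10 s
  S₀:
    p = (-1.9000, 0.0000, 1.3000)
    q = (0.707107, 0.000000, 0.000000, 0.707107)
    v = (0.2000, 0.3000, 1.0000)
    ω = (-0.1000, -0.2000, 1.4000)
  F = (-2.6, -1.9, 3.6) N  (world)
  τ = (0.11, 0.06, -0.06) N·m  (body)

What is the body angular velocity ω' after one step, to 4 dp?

ω' = (-0.0225, -0.1637, 1.3701)

gyro term ω×Iω = (-0.0140, 0.0056, -0.0002)
α = I⁻¹(τ − ω×Iω) = (0.7750, 0.3627, -0.2990)
ω' = ω + α·dt = (-0.0225, -0.1637, 1.3701)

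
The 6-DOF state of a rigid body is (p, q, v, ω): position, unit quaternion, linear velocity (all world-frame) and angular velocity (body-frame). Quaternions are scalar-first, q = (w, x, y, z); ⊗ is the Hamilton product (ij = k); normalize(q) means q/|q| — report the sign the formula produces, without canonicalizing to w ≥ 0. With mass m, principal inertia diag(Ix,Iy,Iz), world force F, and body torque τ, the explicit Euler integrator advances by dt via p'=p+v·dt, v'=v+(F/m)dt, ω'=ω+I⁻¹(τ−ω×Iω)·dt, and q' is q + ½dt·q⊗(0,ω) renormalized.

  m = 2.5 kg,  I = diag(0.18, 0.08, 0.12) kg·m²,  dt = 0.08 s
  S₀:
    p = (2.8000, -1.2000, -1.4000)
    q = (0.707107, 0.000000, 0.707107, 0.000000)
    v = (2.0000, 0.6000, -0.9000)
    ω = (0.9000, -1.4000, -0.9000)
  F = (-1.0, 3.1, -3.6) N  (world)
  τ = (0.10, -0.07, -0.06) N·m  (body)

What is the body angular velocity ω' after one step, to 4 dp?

ω×(Iω) gyroscopic = (0.0504, -0.0486, 0.1260)
angular accel α = (0.2756, -0.2675, -1.5500)
ω + α·dt = (0.9220, -1.4214, -1.0240)

ω' = (0.9220, -1.4214, -1.0240)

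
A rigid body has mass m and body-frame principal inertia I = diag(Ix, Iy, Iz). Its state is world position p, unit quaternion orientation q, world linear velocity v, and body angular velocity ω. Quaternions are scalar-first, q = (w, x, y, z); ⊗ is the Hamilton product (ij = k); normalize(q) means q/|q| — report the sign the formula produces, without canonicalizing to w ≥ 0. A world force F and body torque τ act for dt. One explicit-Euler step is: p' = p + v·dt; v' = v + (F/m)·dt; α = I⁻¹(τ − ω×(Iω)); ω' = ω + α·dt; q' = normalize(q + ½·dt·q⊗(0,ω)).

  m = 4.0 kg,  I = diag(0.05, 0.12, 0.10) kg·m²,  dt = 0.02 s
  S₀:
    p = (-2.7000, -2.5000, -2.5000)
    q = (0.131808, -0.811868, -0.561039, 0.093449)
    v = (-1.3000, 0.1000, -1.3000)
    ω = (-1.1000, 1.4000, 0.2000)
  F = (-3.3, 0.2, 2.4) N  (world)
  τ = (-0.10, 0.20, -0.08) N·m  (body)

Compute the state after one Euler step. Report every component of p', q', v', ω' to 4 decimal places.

(τ − ω×Iω)/I = (-1.8880, 1.5750, 0.2780)
ω + α·dt = (-1.1378, 1.4315, 0.2056)
Hamilton product q⊗(0,ω) = (-0.1262900, -0.3880252, 0.2441109, -1.7273965)
q' = normalize(q + ½dt·q⊗(0,ω)) = (0.1305, -0.8156, -0.5585, 0.0762)
new position p' = (-2.7260, -2.4980, -2.5260)
new velocity v' = (-1.3165, 0.1010, -1.2880)

p' = (-2.7260, -2.4980, -2.5260)
q' = (0.1305, -0.8156, -0.5585, 0.0762)
v' = (-1.3165, 0.1010, -1.2880)
ω' = (-1.1378, 1.4315, 0.2056)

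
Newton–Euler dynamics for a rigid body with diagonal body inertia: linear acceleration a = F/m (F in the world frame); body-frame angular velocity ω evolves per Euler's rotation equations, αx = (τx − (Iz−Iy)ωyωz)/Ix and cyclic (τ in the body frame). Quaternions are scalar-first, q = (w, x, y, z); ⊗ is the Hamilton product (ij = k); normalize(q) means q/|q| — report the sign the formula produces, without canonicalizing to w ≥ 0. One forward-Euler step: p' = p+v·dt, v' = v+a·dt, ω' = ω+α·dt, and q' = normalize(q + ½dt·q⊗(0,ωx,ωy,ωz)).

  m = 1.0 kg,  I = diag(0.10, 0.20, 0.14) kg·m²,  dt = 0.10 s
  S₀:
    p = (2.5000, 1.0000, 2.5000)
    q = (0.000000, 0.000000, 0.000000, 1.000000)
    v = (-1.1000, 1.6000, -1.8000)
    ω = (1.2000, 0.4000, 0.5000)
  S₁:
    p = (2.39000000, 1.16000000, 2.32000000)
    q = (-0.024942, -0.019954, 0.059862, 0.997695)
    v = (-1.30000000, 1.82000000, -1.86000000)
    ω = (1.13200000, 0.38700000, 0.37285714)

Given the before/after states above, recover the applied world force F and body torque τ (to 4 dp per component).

F = (-2.0000, 2.2000, -0.6000)
τ = (-0.0800, -0.0500, -0.1300)

Δv = v₁−v₀ = (-0.20000000, 0.22000000, -0.06000000)
applied force F = (-2.0000, 2.2000, -0.6000)
ω₁ − ω₀ = (-0.06800000, -0.01300000, -0.12714286)
gyro term ω₀×Iω₀ = (-0.0120, -0.0240, 0.0480)
τ = I·(Δω/dt) + ω₀×(Iω₀) = (-0.0800, -0.0500, -0.1300)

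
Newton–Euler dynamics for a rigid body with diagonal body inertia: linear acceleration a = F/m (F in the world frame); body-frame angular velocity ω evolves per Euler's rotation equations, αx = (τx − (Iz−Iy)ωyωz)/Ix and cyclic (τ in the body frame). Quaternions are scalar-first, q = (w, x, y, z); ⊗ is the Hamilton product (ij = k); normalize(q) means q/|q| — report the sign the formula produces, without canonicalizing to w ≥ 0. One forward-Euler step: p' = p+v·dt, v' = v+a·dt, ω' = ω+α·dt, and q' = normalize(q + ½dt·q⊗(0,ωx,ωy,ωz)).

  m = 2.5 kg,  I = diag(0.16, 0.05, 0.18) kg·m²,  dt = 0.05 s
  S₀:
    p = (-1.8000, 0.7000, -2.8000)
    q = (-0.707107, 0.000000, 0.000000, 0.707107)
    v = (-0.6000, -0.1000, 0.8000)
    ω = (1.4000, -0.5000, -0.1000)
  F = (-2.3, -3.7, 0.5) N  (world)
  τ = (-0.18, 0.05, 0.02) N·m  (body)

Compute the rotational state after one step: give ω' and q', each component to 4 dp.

(τ − ω×Iω)/I = (-1.1656, 0.9440, -0.3167)
ω' = ω + α·dt = (1.3417, -0.4528, -0.1158)
2q̇ = q⊗(0,ω) = (0.0707107, -0.6363963, 1.3435033, 0.0707107)
updated quaternion q' = (-0.7049, -0.0159, 0.0336, 0.7084)

ω' = (1.3417, -0.4528, -0.1158)
q' = (-0.7049, -0.0159, 0.0336, 0.7084)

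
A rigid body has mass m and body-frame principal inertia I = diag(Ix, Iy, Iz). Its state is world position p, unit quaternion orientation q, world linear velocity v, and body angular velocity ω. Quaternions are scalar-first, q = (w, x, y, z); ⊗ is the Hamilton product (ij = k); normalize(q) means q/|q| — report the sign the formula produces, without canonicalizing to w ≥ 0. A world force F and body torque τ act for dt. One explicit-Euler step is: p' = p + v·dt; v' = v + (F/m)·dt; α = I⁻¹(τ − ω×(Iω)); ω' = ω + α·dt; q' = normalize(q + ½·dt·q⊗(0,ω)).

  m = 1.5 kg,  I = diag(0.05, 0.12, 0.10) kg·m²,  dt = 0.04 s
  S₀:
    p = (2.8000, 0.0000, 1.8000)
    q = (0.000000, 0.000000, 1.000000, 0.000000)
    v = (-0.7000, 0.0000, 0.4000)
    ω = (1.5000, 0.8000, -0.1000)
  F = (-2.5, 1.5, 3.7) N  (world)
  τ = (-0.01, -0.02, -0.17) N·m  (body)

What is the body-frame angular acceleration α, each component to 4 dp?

α = (-0.2320, -0.2292, -2.5400)

precession coupling ω×(Iω) = (0.0016, 0.0075, 0.0840)
α = I⁻¹(τ − ω×Iω) = (-0.2320, -0.2292, -2.5400)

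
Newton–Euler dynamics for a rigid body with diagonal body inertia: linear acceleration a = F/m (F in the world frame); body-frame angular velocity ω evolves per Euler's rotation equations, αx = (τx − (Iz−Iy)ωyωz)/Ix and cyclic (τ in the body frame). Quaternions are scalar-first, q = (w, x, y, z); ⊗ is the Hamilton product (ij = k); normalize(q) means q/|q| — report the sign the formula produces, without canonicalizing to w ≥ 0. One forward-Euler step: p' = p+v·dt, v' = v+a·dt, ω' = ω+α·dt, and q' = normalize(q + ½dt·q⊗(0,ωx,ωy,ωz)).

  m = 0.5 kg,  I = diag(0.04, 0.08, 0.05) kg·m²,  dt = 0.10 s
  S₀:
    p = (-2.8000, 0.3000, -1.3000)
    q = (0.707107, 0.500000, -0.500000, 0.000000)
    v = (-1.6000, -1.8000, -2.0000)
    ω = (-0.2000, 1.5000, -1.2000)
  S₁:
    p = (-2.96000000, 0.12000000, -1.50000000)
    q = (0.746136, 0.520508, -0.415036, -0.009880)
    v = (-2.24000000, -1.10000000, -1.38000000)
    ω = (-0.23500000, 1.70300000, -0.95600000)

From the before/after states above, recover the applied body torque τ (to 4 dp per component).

rate change Δω = (-0.03500000, 0.20300000, 0.24400000)
I·α + gyro = (0.0400, 0.1600, 0.1100)

τ = (0.0400, 0.1600, 0.1100)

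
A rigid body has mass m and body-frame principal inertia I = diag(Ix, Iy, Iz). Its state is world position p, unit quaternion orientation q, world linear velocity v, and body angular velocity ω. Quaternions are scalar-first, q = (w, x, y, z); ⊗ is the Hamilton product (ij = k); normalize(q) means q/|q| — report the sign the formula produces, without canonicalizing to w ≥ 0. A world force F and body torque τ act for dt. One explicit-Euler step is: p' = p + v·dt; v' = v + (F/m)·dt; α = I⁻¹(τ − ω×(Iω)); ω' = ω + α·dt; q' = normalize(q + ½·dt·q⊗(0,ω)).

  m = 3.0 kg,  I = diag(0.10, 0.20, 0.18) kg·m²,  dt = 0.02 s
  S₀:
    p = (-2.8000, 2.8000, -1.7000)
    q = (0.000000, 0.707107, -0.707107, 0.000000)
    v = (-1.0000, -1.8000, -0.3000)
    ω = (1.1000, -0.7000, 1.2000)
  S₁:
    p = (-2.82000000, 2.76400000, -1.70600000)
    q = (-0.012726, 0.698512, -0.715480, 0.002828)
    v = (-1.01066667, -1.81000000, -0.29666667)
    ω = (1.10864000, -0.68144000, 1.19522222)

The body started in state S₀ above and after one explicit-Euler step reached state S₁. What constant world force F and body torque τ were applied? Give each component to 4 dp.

ω₁ − ω₀ = (0.00864000, 0.01856000, -0.00477778)
precession coupling = (0.0168, -0.1056, -0.0770)
τ = I·(Δω/dt) + ω₀×(Iω₀) = (0.0600, 0.0800, -0.1200)
v₁ − v₀ = (-0.01066667, -0.01000000, 0.00333333)
m·(v₁−v₀)/dt = (-1.6000, -1.5000, 0.5000)

F = (-1.6000, -1.5000, 0.5000)
τ = (0.0600, 0.0800, -0.1200)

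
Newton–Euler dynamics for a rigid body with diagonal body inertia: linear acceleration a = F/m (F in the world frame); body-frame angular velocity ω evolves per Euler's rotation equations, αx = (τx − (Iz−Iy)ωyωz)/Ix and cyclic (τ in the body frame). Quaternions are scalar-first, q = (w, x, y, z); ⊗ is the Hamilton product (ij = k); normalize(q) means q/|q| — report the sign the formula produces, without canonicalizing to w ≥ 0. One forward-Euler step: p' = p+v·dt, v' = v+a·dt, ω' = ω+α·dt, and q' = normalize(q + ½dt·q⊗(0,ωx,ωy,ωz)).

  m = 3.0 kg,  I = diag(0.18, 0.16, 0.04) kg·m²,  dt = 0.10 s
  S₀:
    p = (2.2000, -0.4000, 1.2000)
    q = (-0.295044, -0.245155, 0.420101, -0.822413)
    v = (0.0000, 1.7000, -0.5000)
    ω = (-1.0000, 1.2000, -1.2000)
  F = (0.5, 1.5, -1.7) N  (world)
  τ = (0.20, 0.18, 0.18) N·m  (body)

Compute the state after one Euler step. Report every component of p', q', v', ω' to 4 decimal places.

p' = (2.2000, -0.2300, 1.1500)
q' = (-0.3800, -0.2053, 0.4267, -0.7946)
v' = (0.0167, 1.7500, -0.5567)
ω' = (-0.9849, 1.2075, -0.8100)

ω×(Iω) gyroscopic = (0.1728, 0.1680, 0.0240)
(τ − ω×Iω)/I = (0.1511, 0.0750, 3.9000)
ω + α·dt = (-0.9849, 1.2075, -0.8100)
Hamilton product q⊗(0,ω) = (-1.7361718, 0.7778184, 0.1741742, 0.4799678)
q' = normalize(q + ½dt·q⊗(0,ω)) = (-0.3800, -0.2053, 0.4267, -0.7946)
a = (0.1667, 0.5000, -0.5667)
p + v·dt = (2.2000, -0.2300, 1.1500)
v + (F/m)dt = (0.0167, 1.7500, -0.5567)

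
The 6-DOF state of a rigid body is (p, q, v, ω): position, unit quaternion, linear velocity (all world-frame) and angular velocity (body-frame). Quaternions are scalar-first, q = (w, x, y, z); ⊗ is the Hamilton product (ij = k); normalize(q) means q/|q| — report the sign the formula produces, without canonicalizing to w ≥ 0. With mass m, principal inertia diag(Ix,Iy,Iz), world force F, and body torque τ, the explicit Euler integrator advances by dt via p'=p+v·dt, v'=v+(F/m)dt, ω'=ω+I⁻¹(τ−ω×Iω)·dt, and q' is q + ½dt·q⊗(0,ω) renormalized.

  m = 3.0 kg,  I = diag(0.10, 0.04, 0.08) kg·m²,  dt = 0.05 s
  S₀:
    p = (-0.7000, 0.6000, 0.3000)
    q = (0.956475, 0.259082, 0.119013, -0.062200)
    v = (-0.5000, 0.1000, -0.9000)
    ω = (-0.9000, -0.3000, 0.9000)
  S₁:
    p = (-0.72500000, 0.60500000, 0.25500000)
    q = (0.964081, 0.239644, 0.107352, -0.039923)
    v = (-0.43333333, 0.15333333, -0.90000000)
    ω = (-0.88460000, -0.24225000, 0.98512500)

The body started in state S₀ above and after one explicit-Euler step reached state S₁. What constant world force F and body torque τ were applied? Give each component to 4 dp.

v₁ − v₀ = (0.06666667, 0.05333333, 0.00000000)
m·(v₁−v₀)/dt = (4.0000, 3.2000, 0.0000)
rate change Δω = (0.01540000, 0.05775000, 0.08512500)
ω₀×(Iω₀) = (-0.0108, -0.0162, -0.0162)
I·α + gyro = (0.0200, 0.0300, 0.1200)

F = (4.0000, 3.2000, 0.0000)
τ = (0.0200, 0.0300, 0.1200)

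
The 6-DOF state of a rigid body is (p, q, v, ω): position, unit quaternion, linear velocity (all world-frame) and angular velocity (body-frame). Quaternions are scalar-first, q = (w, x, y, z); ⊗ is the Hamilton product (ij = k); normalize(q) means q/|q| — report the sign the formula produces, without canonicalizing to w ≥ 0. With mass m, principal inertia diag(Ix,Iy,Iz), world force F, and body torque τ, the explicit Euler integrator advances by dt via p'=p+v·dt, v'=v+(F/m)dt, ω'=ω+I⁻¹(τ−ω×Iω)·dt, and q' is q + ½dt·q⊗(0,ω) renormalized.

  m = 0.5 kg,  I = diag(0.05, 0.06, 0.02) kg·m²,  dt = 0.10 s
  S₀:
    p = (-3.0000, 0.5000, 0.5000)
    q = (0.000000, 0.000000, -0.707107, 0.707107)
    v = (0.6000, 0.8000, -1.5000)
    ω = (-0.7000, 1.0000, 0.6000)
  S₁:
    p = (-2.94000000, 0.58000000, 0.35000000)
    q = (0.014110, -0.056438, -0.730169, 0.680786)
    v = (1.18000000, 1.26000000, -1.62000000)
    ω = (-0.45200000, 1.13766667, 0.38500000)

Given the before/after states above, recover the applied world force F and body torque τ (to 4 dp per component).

F = (2.9000, 2.3000, -0.6000)
τ = (0.1000, 0.0700, -0.0500)

rate change Δω = (0.24800000, 0.13766667, -0.21500000)
I·α + gyro = (0.1000, 0.0700, -0.0500)
velocity change Δv = (0.58000000, 0.46000000, -0.12000000)
applied force F = (2.9000, 2.3000, -0.6000)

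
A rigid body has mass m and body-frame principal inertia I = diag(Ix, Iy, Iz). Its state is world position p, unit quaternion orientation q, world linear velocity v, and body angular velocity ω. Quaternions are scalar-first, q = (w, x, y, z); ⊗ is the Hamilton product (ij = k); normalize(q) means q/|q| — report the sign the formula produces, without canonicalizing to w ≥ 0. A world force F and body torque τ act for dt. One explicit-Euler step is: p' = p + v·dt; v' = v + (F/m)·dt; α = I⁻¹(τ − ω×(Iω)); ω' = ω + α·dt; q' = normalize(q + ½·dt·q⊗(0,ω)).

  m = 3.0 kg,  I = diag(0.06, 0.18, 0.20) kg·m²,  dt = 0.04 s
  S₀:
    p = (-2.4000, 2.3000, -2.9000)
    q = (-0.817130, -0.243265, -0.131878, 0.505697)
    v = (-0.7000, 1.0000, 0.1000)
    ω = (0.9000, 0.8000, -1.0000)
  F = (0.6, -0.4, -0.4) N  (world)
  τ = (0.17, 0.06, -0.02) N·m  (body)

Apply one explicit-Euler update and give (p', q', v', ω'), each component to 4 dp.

p' = (-2.4280, 2.3400, -2.8960)
q' = (-0.8001, -0.2633, -0.1406, 0.5203)
v' = (-0.6920, 0.9947, 0.0947)
ω' = (1.0240, 0.7853, -1.0213)

a = F/m = (0.2000, -0.1333, -0.1333)
p' = p + v·dt = (-2.4280, 2.3400, -2.8960)
v' = v + a·dt = (-0.6920, 0.9947, 0.0947)
angular accel α = (3.1000, -0.3667, -0.5320)
ω + α·dt = (1.0240, 0.7853, -1.0213)
2q̇ = q⊗(0,ω) = (0.8301379, -1.0080966, -0.4418417, 0.7412082)
updated quaternion q' = (-0.8001, -0.2633, -0.1406, 0.5203)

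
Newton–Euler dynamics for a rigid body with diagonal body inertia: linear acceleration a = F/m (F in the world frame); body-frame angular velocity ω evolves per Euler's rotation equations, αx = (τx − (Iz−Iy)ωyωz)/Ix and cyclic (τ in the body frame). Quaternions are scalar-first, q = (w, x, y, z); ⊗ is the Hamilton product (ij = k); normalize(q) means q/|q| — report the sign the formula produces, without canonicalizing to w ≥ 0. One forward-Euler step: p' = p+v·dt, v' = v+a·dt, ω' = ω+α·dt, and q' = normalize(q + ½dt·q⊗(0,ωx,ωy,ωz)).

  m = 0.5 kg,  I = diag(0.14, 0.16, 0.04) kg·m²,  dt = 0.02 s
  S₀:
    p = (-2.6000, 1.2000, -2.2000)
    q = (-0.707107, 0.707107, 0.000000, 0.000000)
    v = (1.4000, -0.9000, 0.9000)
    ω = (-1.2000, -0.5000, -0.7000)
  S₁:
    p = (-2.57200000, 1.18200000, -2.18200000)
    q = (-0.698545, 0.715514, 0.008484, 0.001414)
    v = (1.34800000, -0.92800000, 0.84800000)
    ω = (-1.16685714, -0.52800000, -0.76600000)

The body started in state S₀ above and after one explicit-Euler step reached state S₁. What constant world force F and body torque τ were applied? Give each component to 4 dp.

rate change Δω = (0.03314286, -0.02800000, -0.06600000)
precession coupling = (-0.0420, 0.0840, 0.0120)
applied torque τ = (0.1900, -0.1400, -0.1200)
Δv = v₁−v₀ = (-0.05200000, -0.02800000, -0.05200000)
m·(v₁−v₀)/dt = (-1.3000, -0.7000, -1.3000)

F = (-1.3000, -0.7000, -1.3000)
τ = (0.1900, -0.1400, -0.1200)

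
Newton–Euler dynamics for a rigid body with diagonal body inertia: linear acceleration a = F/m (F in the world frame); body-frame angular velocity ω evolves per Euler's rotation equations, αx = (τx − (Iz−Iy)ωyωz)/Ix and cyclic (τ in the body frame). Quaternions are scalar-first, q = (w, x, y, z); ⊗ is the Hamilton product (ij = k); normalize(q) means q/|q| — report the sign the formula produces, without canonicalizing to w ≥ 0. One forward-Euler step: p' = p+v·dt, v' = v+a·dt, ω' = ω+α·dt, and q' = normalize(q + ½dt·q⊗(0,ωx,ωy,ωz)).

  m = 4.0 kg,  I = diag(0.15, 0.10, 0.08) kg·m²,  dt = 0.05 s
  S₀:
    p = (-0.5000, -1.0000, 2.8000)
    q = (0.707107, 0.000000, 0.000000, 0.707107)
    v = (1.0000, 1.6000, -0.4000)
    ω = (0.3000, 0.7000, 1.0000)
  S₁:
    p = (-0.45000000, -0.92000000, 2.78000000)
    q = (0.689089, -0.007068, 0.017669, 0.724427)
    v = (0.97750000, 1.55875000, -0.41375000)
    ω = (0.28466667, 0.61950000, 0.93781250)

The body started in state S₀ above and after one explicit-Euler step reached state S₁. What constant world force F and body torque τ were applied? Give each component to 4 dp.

Δω = ω₁−ω₀ = (-0.01533333, -0.08050000, -0.06218750)
ω₀×(Iω₀) = (-0.0140, 0.0210, -0.0105)
applied torque τ = (-0.0600, -0.1400, -0.1100)
v₁ − v₀ = (-0.02250000, -0.04125000, -0.01375000)
F = m·Δv/dt = (-1.8000, -3.3000, -1.1000)

F = (-1.8000, -3.3000, -1.1000)
τ = (-0.0600, -0.1400, -0.1100)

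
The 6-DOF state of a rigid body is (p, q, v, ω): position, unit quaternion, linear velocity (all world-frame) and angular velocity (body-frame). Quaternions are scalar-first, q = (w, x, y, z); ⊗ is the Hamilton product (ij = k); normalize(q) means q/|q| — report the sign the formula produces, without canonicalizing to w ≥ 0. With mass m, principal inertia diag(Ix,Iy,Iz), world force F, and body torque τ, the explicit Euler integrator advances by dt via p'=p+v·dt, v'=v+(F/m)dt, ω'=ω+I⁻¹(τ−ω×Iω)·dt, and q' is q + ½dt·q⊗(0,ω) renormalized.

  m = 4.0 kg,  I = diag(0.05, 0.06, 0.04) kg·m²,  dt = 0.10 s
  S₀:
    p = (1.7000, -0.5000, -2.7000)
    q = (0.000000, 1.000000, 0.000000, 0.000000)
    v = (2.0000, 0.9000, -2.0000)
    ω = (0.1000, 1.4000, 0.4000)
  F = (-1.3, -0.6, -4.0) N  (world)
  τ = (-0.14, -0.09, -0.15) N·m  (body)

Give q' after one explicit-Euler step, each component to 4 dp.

q' = (-0.0050, 0.9973, -0.0199, 0.0698)

q⊗(0,ω) = (-0.1000000, 0.0000000, -0.4000000, 1.4000000)
q + ½dt·q⊗(0,ω), renormalized = (-0.0050, 0.9973, -0.0199, 0.0698)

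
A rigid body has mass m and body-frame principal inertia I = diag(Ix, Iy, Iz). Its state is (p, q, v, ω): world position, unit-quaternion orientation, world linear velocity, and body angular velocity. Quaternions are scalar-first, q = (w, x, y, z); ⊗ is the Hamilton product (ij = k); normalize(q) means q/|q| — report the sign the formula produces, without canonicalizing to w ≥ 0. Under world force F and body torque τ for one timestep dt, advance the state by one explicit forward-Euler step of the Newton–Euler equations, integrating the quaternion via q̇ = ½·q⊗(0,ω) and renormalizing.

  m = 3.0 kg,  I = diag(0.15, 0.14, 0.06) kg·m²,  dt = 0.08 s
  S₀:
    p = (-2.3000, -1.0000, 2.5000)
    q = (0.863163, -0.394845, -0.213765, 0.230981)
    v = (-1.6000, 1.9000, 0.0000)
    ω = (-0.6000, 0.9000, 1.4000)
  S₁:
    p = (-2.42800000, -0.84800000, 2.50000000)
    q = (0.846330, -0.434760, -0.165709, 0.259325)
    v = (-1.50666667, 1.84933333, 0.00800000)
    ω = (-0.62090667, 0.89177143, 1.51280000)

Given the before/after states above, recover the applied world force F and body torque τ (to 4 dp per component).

F = (3.5000, -1.9000, 0.3000)
τ = (-0.1400, -0.0900, 0.0900)

v₁ − v₀ = (0.09333333, -0.05066667, 0.00800000)
F = m·Δv/dt = (3.5000, -1.9000, 0.3000)
rate change Δω = (-0.02090667, -0.00822857, 0.11280000)
gyro term ω₀×Iω₀ = (-0.1008, -0.0756, 0.0054)
I·α + gyro = (-0.1400, -0.0900, 0.0900)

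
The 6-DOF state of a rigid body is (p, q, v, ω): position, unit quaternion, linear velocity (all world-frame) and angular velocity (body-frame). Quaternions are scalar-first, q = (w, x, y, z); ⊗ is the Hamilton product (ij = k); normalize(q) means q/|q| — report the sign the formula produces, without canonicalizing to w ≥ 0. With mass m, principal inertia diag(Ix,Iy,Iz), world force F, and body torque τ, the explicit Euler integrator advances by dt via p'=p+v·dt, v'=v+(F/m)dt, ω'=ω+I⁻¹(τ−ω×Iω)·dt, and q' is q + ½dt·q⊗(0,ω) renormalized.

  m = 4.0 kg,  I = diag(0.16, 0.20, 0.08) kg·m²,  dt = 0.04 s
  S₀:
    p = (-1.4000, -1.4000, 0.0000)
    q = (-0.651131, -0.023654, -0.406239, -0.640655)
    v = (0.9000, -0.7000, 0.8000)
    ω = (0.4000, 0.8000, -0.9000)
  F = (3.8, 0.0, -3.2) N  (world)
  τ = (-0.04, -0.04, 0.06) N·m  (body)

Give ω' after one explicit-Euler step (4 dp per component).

ω×(Iω) gyroscopic = (0.0864, -0.0288, 0.0128)
angular accel α = (-0.7900, -0.0560, 0.5900)
ω + α·dt = (0.3684, 0.7978, -0.8764)

ω' = (0.3684, 0.7978, -0.8764)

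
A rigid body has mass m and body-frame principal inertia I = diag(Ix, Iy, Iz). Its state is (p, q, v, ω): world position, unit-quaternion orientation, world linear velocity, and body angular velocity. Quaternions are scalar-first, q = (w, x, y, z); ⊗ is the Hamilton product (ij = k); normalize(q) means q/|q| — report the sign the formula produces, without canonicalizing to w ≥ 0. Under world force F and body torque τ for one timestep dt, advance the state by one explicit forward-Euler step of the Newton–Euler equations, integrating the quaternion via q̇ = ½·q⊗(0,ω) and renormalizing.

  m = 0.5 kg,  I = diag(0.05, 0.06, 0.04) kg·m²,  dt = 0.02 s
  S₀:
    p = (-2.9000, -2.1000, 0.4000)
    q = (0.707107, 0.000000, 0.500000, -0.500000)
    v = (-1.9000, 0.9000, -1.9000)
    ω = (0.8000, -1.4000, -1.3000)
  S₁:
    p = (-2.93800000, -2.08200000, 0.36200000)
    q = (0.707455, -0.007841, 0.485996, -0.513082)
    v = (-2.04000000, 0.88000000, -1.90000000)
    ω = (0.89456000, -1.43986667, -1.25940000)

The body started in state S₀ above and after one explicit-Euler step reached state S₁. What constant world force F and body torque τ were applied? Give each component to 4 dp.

F = (-3.5000, -0.5000, 0.0000)
τ = (0.2000, -0.1300, 0.0700)

ω₁ − ω₀ = (0.09456000, -0.03986667, 0.04060000)
gyro term ω₀×Iω₀ = (-0.0364, -0.0104, -0.0112)
applied torque τ = (0.2000, -0.1300, 0.0700)
v₁ − v₀ = (-0.14000000, -0.02000000, 0.00000000)
m·(v₁−v₀)/dt = (-3.5000, -0.5000, 0.0000)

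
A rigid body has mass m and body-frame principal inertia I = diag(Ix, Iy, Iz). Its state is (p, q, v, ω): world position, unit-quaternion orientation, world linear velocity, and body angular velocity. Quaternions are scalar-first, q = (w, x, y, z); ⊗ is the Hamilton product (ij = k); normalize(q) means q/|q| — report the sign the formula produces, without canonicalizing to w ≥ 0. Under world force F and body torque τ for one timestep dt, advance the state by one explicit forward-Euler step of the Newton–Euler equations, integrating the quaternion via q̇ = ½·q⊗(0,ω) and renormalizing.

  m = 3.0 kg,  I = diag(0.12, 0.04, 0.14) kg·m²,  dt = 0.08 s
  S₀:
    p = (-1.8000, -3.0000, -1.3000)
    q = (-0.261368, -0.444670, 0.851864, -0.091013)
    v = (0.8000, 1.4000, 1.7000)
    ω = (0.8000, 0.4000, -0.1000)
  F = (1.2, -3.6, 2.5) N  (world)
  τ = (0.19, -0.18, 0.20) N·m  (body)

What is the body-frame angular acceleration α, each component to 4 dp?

α = (1.6167, -4.5400, 1.6114)

ω×(Iω) gyroscopic = (-0.0040, 0.0016, -0.0256)
angular accel α = (1.6167, -4.5400, 1.6114)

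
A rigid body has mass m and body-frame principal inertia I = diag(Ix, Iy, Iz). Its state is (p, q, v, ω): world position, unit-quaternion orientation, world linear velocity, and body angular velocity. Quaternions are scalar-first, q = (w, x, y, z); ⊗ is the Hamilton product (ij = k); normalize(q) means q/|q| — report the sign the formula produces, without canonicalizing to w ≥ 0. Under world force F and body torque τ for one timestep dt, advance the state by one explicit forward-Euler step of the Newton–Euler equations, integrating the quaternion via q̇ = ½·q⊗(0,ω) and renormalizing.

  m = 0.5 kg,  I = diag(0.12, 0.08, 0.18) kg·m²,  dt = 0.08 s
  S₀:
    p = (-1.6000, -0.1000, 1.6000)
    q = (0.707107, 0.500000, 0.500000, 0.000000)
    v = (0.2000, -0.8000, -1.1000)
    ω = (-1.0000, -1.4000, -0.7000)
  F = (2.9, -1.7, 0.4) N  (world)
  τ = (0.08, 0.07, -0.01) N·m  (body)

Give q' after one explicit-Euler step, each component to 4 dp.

q' = (0.7530, 0.4565, 0.4731, -0.0277)

2q̇ = q⊗(0,ω) = (1.2000000, -1.0571070, -0.6399498, -0.6949749)
q' = normalize(q + ½dt·q⊗(0,ω)) = (0.7530, 0.4565, 0.4731, -0.0277)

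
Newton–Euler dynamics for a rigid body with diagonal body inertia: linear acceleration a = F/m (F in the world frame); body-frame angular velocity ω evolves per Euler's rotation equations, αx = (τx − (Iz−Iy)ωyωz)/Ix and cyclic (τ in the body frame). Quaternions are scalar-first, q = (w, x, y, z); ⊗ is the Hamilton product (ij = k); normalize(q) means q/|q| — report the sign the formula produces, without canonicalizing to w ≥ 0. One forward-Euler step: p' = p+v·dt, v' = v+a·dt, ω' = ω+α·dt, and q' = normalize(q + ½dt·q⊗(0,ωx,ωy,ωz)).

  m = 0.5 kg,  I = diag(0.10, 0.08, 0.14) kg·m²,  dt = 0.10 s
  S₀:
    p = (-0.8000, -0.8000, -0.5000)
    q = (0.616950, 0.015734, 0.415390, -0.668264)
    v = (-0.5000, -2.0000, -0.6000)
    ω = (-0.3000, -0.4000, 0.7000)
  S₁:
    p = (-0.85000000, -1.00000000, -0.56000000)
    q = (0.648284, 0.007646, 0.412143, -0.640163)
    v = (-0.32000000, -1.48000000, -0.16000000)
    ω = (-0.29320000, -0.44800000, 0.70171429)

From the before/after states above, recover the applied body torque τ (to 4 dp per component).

τ = (-0.0100, -0.0300, 0.0000)

Δω = ω₁−ω₀ = (0.00680000, -0.04800000, 0.00171429)
gyro term ω₀×Iω₀ = (-0.0168, 0.0084, -0.0024)
I·α + gyro = (-0.0100, -0.0300, 0.0000)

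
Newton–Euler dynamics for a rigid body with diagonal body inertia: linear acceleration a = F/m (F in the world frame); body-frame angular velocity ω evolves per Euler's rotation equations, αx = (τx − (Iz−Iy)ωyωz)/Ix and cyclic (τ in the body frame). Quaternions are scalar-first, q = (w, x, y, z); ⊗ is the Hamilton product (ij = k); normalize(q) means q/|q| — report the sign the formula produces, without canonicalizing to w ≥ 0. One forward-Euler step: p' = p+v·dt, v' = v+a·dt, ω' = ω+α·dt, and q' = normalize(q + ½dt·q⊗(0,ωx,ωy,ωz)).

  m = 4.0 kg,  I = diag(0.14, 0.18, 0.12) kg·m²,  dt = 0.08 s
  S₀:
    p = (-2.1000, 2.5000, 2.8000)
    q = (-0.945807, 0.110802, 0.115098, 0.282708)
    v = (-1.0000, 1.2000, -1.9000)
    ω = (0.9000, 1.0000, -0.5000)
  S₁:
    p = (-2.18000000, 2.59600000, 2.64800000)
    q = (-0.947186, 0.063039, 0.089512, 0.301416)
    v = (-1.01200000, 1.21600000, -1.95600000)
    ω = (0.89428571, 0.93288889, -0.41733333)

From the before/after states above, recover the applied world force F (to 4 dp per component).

F = (-0.6000, 0.8000, -2.8000)

v₁ − v₀ = (-0.01200000, 0.01600000, -0.05600000)
applied force F = (-0.6000, 0.8000, -2.8000)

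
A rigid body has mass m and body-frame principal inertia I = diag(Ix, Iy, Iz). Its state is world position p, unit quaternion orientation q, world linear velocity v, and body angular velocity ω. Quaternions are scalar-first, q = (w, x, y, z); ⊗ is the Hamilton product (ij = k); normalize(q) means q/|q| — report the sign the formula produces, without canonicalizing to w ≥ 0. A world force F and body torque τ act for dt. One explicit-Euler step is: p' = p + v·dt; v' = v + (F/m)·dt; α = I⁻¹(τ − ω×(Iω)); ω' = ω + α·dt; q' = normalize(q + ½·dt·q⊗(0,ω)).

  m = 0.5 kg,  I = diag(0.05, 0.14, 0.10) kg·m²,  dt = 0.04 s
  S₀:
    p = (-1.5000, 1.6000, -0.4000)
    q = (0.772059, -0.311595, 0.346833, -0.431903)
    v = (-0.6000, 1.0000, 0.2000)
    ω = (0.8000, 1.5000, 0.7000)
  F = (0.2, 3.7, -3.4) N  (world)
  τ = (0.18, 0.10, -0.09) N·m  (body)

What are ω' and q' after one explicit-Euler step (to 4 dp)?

gyro term ω×Iω = (-0.0420, -0.0280, 0.1080)
angular accel α = (4.4400, 0.9143, -1.9800)
ω + α·dt = (0.9776, 1.5366, 0.6208)
Hamilton product q⊗(0,ω) = (0.0313586, 1.5082848, 1.0306826, -0.2044176)
q' = normalize(q + ½dt·q⊗(0,ω)) = (0.7722, -0.2812, 0.3672, -0.4357)

ω' = (0.9776, 1.5366, 0.6208)
q' = (0.7722, -0.2812, 0.3672, -0.4357)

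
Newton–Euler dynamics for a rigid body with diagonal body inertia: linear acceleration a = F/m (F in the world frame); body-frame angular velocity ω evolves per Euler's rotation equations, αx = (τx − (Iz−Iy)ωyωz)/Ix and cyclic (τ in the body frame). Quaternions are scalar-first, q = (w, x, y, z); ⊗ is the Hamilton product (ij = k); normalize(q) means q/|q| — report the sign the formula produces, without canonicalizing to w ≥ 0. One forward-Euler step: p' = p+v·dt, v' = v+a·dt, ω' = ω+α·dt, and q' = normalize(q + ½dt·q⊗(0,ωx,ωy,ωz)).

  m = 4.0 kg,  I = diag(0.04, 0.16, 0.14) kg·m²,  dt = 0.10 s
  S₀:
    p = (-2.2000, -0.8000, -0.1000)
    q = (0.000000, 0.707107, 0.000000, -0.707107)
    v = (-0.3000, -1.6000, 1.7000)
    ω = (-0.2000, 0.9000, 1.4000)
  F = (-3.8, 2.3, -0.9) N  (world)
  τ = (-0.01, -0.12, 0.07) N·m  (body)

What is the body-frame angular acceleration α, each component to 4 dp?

ω×(Iω) gyroscopic = (-0.0252, 0.0280, -0.0216)
angular accel α = (0.3800, -0.9250, 0.6543)

α = (0.3800, -0.9250, 0.6543)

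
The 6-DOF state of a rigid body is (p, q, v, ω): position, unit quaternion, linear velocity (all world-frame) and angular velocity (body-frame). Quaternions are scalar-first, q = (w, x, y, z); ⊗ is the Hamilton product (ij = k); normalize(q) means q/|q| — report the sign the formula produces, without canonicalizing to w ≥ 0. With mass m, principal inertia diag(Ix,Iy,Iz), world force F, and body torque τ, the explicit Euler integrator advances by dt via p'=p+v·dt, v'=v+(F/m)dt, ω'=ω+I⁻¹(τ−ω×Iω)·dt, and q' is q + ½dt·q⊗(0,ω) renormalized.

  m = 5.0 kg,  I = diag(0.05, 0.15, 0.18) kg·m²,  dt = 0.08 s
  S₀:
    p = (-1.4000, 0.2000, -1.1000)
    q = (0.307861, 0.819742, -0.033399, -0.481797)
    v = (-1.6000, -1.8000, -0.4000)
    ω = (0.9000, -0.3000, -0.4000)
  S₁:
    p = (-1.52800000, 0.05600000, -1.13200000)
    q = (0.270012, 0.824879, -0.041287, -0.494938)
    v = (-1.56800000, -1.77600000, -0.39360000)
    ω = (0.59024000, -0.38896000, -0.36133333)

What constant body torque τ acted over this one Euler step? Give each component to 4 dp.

rate change Δω = (-0.30976000, -0.08896000, 0.03866667)
gyro term ω₀×Iω₀ = (0.0036, 0.0468, -0.0270)
τ = I·(Δω/dt) + ω₀×(Iω₀) = (-0.1900, -0.1200, 0.0600)

τ = (-0.1900, -0.1200, 0.0600)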